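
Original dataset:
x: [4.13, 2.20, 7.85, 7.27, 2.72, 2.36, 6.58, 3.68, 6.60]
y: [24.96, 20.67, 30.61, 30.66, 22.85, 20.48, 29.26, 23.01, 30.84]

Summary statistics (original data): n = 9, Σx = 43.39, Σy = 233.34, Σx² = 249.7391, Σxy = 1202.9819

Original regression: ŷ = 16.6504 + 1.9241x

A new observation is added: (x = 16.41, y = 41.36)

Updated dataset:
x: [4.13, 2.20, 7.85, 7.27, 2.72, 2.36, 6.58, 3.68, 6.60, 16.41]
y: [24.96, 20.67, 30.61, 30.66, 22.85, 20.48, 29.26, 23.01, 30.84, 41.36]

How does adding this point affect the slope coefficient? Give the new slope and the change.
Adding the point moves β₁ from 1.9241 to 1.4805, i.e. it decreases by 0.4436 (-23.1%).

x = 16.41 lies well outside the original x-range [2.20, 7.85] (x̄ ≈ 4.82), so this observation has high leverage and can move the slope substantially.

Step 1: Update the sums with the new point (n goes from 9 to 10)
Σx  = 43.39 + 16.41 = 59.80
Σy  = 233.34 + 41.36 = 274.70
Σx² = 249.7391 + 16.41² = 249.7391 + 269.2881 = 519.0272
Σxy = 1202.9819 + 16.41×41.36 = 1202.9819 + 678.7176 = 1881.6995

Step 2: Recompute the slope with b₁ = (nΣxy − ΣxΣy) / (nΣx² − (Σx)²)
Numerator   = 10×1881.6995 − 59.80×274.70 = 18816.9950 − 16427.0600 = 2389.9350
Denominator = 10×519.0272 − 59.80² = 5190.2720 − 3576.0400 = 1614.2320
b₁(new) = 2389.9350 / 1614.2320 = 1.4805

(Same formula on the original sums: (9×1202.9819 − 43.39×233.34) / (9×249.7391 − 43.39²) = 702.2145 / 364.9598 = 1.9241, matching the given fit.)

Step 3: Change in slope
Δβ₁ = 1.4805 − 1.9241 = -0.4436
Relative change = -0.4436 / 1.9241 × 100% = -23.1%
→ the slope decreases when the point is added.

Because the point sits below the extension of the original line at a high-leverage x, it tilts the fit down.
In practice: check such a point for data-entry or measurement error.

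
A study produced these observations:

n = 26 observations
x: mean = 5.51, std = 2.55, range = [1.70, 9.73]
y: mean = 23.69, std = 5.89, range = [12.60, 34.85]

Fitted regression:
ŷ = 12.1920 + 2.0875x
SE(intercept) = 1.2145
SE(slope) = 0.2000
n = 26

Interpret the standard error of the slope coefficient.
SE(slope) = 0.2000 measures the uncertainty in the estimated slope. The coefficient is estimated precisely (SE/|β̂₁| = 9.6%).

SE(β̂₁) = s / √Sxx, where s is the residual standard deviation and Sxx = Σ(x − x̄)². It is the yardstick for how far β̂₁ = 2.0875 could plausibly be from the true slope.

Relative precision:
- SE / |β̂₁| = 0.2000 / 2.0875 = 9.6%
- Rule of thumb (under 20%: precise; 20% to under 50%: moderately precise; 50% or more: imprecise) → precise

Link to interval estimation: a confidence interval for β₁ is β̂₁ ± t* × 0.2000, so SE sets the half-width per unit of t*.

What drives SE(β̂₁): larger n (here n = 26) → smaller SE.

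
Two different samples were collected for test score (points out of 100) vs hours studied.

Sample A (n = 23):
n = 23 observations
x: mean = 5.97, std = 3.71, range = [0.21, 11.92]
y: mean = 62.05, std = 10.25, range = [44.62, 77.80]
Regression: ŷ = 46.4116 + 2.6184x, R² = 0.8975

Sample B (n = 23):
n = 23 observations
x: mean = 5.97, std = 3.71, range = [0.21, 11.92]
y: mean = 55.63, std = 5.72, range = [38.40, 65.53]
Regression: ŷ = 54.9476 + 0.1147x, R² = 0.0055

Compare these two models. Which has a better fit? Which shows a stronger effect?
Model A has the better fit (R² = 0.8975 vs 0.0055). Model A shows the stronger effect (|β₁| = 2.6184 vs 0.1147).

Model Comparison:

Which explains more variance? (R²)
- Model A: R² = 0.8975 → 89.75% of variance in test score explained
- Model B: R² = 0.0055 → 0.55% of variance in test score explained
- 0.8975 > 0.0055 → Model A has the better fit

Which has the larger per-hour effect? (|β₁|)
- Model A: β₁ = 2.6184 → predicted test score rises 2.6184 points per additional hour of study time
- Model B: β₁ = 0.1147 → predicted test score rises 0.1147 points per additional hour of study time
- |2.6184| > |0.1147| → Model A shows the stronger marginal effect

Note: The two samples could reflect different populations, time periods, or measurement quality.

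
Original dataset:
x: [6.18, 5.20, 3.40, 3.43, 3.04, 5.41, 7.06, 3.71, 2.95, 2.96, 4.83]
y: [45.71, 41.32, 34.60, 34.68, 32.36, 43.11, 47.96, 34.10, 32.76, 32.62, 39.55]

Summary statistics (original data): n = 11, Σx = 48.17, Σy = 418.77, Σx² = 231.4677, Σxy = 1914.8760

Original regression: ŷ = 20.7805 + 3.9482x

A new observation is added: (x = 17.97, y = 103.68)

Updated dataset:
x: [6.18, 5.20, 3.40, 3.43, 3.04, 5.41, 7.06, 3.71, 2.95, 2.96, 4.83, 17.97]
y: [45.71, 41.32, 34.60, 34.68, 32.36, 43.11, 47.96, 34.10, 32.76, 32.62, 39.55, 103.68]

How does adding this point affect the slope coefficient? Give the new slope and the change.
The slope changes from 3.9482 to 4.7324 (change of +0.7842, or +19.9%).

The new point has HIGH LEVERAGE: x = 17.97 is far from the original mean x̄ = 48.17/11 ≈ 4.38 (original range [2.95, 7.06]).

Step 1: Update the sums with the new point (n goes from 11 to 12)
Σx  = 48.17 + 17.97 = 66.14
Σy  = 418.77 + 103.68 = 522.45
Σx² = 231.4677 + 17.97² = 231.4677 + 322.9209 = 554.3886
Σxy = 1914.8760 + 17.97×103.68 = 1914.8760 + 1863.1296 = 3778.0056

Step 2: Recompute the slope with b₁ = (nΣxy − ΣxΣy) / (nΣx² − (Σx)²)
Numerator   = 12×3778.0056 − 66.14×522.45 = 45336.0672 − 34554.8430 = 10781.2242
Denominator = 12×554.3886 − 66.14² = 6652.6632 − 4374.4996 = 2278.1636
b₁(new) = 10781.2242 / 2278.1636 = 4.7324

(Same formula on the original sums: (11×1914.8760 − 48.17×418.77) / (11×231.4677 − 48.17²) = 891.4851 / 225.7958 = 3.9482, matching the given fit.)

Step 3: Change in slope
Δβ₁ = 4.7324 − 3.9482 = +0.7842
Relative change = +0.7842 / 3.9482 × 100% = +19.9%
→ the slope increases when the point is added.

A high-leverage point only changes the slope if it is off the original line; here y = 103.68 is above the original trend, so the slope increases.
In practice: refit with and without it and report both if conclusions differ.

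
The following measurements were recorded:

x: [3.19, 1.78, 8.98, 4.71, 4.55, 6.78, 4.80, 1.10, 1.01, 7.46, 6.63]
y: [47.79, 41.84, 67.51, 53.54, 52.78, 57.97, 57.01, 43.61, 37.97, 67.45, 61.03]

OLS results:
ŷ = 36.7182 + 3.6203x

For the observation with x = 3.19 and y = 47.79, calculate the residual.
Residual = -0.4770

The residual is the difference between the actual value and the predicted value:

Residual = y - ŷ

Step 1: Calculate predicted value
ŷ = 36.7182 + 3.6203 × 3.19
ŷ = 48.2670

Step 2: Calculate residual
Residual = 47.79 - 48.2670
Residual = -0.4770

Interpretation: the model overestimates the actual value by 0.4770 at this point (negative residual → observation lies below the fitted line).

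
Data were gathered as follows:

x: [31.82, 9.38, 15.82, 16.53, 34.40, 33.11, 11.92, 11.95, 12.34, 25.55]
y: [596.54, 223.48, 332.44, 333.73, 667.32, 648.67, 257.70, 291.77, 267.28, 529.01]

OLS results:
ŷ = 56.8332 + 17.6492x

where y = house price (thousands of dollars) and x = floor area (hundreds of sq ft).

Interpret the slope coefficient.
On average, house price is about 17.6492 thousand dollars higher for every extra hundred sq ft of floor area.

β₁ = 17.6492 is the change in predicted house price (thousand dollars) per additional hundred sq ft of floor area.

Interpretation:
- Floor area up by 1 hundred sq ft → predicted house price increases by 17.6492 thousand dollars
- This is a linear approximation: the same per-unit change is assumed across the whole observed x range
- The slope describes association in these data, not necessarily a causal effect

The intercept β₀ = 56.8332 is the predicted house price when floor area = 0; since the smallest observed x is 9.38, this is an extrapolation and mainly anchors the line.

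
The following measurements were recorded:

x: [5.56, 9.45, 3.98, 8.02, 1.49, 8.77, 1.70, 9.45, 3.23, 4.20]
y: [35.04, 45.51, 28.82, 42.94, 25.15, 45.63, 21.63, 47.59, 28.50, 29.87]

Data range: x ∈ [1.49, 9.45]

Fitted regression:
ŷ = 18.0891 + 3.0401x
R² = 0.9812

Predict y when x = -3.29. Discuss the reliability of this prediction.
ŷ = 8.0872, but this is extrapolation (below the data range [1.49, 9.45]) and may be unreliable.

Prediction calculation:
ŷ = 18.0891 + 3.0401 × (-3.29)
ŷ = 8.0872

Reliability:
- Data range: x ∈ [1.49, 9.45]
- Prediction point: x = -3.29 is 4.78 units below the observed range → this is EXTRAPOLATION, not interpolation

Why that matters here:
- The standard error of prediction grows with (x − x̄)², and x = -3.29 is far from x̄ = 5.58
- R² describes fit only over the sampled x values; it says nothing about behaviour beyond them

Report the number if required, but flag clearly that it is an extrapolation.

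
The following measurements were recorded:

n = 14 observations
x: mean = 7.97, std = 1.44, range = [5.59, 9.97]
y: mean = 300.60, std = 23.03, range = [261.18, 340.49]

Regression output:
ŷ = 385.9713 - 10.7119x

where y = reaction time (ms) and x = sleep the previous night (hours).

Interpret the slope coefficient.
On average, reaction time is about 10.7119 ms lower for every extra hour of sleep.

The slope β₁ = -10.7119 gives the rate at which the fitted reaction time changes with sleep.

Interpretation:
- Sleep up by 1 hour → predicted reaction time decreases by 10.7119 ms
- This is a linear approximation: the same per-unit change is assumed across the whole observed x range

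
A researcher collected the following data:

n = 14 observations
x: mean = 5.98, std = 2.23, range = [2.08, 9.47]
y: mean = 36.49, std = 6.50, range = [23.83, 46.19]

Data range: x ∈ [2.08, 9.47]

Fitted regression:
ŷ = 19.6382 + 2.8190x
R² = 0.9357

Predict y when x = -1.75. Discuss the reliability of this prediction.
ŷ = 14.7050 (extrapolation — x = -1.75 lies outside [2.08, 9.47], so reliability is low).

Prediction calculation:
ŷ = 19.6382 + 2.8190 × (-1.75)
ŷ = 14.7050

Reliability:
- Data range: x ∈ [2.08, 9.47]
- Prediction point: x = -1.75 is 3.83 units below the observed range → this is EXTRAPOLATION, not interpolation

Why that matters here:
- The linear relationship may not hold outside the observed range
- R² describes fit only over the sampled x values; it says nothing about behaviour beyond them
- Real relationships often flatten, saturate, or turn nonlinear at extremes

Report the number if required, but flag clearly that it is an extrapolation.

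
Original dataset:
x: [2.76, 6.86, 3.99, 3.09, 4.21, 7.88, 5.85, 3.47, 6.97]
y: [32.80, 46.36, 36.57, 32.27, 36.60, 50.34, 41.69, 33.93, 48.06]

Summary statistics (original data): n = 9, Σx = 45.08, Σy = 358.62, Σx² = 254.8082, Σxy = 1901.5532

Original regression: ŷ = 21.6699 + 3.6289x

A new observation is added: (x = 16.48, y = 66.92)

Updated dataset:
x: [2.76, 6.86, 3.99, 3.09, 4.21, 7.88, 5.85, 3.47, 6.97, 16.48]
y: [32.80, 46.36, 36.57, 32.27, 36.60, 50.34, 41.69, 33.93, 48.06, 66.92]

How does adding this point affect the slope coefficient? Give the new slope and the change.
The slope changes from 3.6289 to 2.6098 (change of -1.0191, or -28.1%).

The new point has HIGH LEVERAGE: x = 16.48 is far from the original mean x̄ = 45.08/9 ≈ 5.01 (original range [2.76, 7.88]).

Step 1: Update the sums with the new point (n goes from 9 to 10)
Σx  = 45.08 + 16.48 = 61.56
Σy  = 358.62 + 66.92 = 425.54
Σx² = 254.8082 + 16.48² = 254.8082 + 271.5904 = 526.3986
Σxy = 1901.5532 + 16.48×66.92 = 1901.5532 + 1102.8416 = 3004.3948

Step 2: Recompute the slope with b₁ = (nΣxy − ΣxΣy) / (nΣx² − (Σx)²)
Numerator   = 10×3004.3948 − 61.56×425.54 = 30043.9480 − 26196.2424 = 3847.7056
Denominator = 10×526.3986 − 61.56² = 5263.9860 − 3789.6336 = 1474.3524
b₁(new) = 3847.7056 / 1474.3524 = 2.6098

(Same formula on the original sums: (9×1901.5532 − 45.08×358.62) / (9×254.8082 − 45.08²) = 947.3892 / 261.0674 = 3.6289, matching the given fit.)

Step 3: Change in slope
Δβ₁ = 2.6098 − 3.6289 = -1.0191
Relative change = -1.0191 / 3.6289 × 100% = -28.1%
→ the slope decreases when the point is added.

Because the point sits below the extension of the original line at a high-leverage x, it tilts the fit down.
In practice: check such a point for data-entry or measurement error.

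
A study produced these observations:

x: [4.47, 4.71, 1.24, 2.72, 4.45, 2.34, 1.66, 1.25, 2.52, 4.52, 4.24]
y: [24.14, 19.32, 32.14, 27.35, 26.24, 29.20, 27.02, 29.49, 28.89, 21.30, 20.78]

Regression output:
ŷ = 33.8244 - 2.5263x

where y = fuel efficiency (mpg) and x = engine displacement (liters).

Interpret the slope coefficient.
An increase of one liter in engine displacement is associated with a 2.5263 mpg decrease in predicted fuel efficiency.

β₁ = -2.5263 is the change in predicted fuel efficiency (mpg) per additional liter of engine displacement.

Interpretation:
- Engine displacement up by 1 liter → predicted fuel efficiency decreases by 2.5263 mpg
- This is a linear approximation: the same per-unit change is assumed across the whole observed x range
- The sign (−) gives the direction; the magnitude 2.5263 gives the size of the effect per liter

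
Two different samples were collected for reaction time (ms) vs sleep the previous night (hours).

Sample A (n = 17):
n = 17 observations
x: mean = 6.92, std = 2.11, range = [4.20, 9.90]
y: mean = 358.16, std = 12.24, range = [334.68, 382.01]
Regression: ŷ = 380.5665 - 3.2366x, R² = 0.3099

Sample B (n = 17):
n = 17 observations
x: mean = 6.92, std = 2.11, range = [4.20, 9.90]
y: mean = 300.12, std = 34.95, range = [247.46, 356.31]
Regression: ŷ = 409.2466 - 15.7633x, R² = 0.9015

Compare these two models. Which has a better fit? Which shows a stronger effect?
Model B has the better fit (R² = 0.9015 vs 0.3099). Model B shows the stronger effect (|β₁| = 15.7633 vs 3.2366).

Model Comparison:

Fit — compare R²:
- Model A: R² = 0.3099 → 30.99% of variance in reaction time explained
- Model B: R² = 0.9015 → 90.15% of variance in reaction time explained
- 0.9015 > 0.3099 → Model B has the better fit

Effect size (slope magnitude):
- Model A: β₁ = -3.2366 → predicted reaction time falls 3.2366 ms per additional hour of sleep
- Model B: β₁ = -15.7633 → predicted reaction time falls 15.7633 ms per additional hour of sleep
- |-3.2366| < |-15.7633| → Model B shows the stronger marginal effect

Notes:
- The two samples could reflect different populations, time periods, or measurement quality.
- A better fit (higher R²) doesn't necessarily mean a more important relationship.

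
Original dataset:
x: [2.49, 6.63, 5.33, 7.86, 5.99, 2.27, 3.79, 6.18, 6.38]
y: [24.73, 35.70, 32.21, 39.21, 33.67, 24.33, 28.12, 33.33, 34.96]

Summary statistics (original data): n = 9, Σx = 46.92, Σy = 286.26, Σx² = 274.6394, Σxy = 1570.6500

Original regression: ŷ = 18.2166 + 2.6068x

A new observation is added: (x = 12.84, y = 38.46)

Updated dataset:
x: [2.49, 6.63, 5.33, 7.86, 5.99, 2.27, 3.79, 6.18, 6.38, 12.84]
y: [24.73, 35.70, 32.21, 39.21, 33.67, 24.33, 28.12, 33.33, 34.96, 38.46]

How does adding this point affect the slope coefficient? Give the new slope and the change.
Adding the point moves β₁ from 2.6068 to 1.5046, i.e. it decreases by 1.1022 (-42.3%).

The new point has HIGH LEVERAGE: x = 12.84 is far from the original mean x̄ = 46.92/9 ≈ 5.21 (original range [2.27, 7.86]).

Step 1: Update the sums with the new point (n goes from 9 to 10)
Σx  = 46.92 + 12.84 = 59.76
Σy  = 286.26 + 38.46 = 324.72
Σx² = 274.6394 + 12.84² = 274.6394 + 164.8656 = 439.5050
Σxy = 1570.6500 + 12.84×38.46 = 1570.6500 + 493.8264 = 2064.4764

Step 2: Recompute the slope with b₁ = (nΣxy − ΣxΣy) / (nΣx² − (Σx)²)
Numerator   = 10×2064.4764 − 59.76×324.72 = 20644.7640 − 19405.2672 = 1239.4968
Denominator = 10×439.5050 − 59.76² = 4395.0500 − 3571.2576 = 823.7924
b₁(new) = 1239.4968 / 823.7924 = 1.5046

(Same formula on the original sums: (9×1570.6500 − 46.92×286.26) / (9×274.6394 − 46.92²) = 704.5308 / 270.2682 = 2.6068, matching the given fit.)

Step 3: Change in slope
Δβ₁ = 1.5046 − 2.6068 = -1.1022
Relative change = -1.1022 / 2.6068 × 100% = -42.3%
→ the slope decreases when the point is added.

Because the point sits below the extension of the original line at a high-leverage x, it tilts the fit down.
In practice: check such a point for data-entry or measurement error.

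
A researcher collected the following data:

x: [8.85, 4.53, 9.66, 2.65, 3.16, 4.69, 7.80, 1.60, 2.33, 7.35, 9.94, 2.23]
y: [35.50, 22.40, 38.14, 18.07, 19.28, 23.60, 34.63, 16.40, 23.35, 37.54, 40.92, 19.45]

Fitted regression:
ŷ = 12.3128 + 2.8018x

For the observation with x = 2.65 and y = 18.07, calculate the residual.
Residual = -1.6676

The residual is the difference between the actual value and the predicted value:

Residual = y - ŷ

Step 1: Calculate predicted value
ŷ = 12.3128 + 2.8018 × 2.65
ŷ = 19.7376

Step 2: Calculate residual
Residual = 18.07 - 19.7376
Residual = -1.6676

Sign check: y < ŷ, so the point is below the line and the fit overestimates here.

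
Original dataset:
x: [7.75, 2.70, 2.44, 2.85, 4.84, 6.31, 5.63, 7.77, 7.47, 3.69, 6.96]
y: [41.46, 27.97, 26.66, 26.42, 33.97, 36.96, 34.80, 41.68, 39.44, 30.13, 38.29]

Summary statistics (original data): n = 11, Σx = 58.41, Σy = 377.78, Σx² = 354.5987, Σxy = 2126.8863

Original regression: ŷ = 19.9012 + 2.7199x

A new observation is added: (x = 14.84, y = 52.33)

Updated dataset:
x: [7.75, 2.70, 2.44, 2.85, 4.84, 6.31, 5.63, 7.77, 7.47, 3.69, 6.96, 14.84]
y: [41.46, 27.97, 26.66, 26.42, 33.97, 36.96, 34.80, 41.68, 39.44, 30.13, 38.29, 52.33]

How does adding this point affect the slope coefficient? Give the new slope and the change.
New slope β₁ = 2.1771 versus 2.7199 before: a change of -0.5428 (-20.0%).

x = 14.84 lies well outside the original x-range [2.44, 7.77] (x̄ ≈ 5.31), so this observation has high leverage and can move the slope substantially.

Step 1: Update the sums with the new point (n goes from 11 to 12)
Σx  = 58.41 + 14.84 = 73.25
Σy  = 377.78 + 52.33 = 430.11
Σx² = 354.5987 + 14.84² = 354.5987 + 220.2256 = 574.8243
Σxy = 2126.8863 + 14.84×52.33 = 2126.8863 + 776.5772 = 2903.4635

Step 2: Recompute the slope with b₁ = (nΣxy − ΣxΣy) / (nΣx² − (Σx)²)
Numerator   = 12×2903.4635 − 73.25×430.11 = 34841.5620 − 31505.5575 = 3336.0045
Denominator = 12×574.8243 − 73.25² = 6897.8916 − 5365.5625 = 1532.3291
b₁(new) = 3336.0045 / 1532.3291 = 2.1771

(Same formula on the original sums: (11×2126.8863 − 58.41×377.78) / (11×354.5987 − 58.41²) = 1329.6195 / 488.8576 = 2.7199, matching the given fit.)

Step 3: Change in slope
Δβ₁ = 2.1771 − 2.7199 = -0.5428
Relative change = -0.5428 / 2.7199 × 100% = -20.0%
→ the slope decreases when the point is added.

A high-leverage point only changes the slope if it is off the original line; here y = 52.33 is below the original trend, so the slope decreases.
In practice: examine leverage (hᵢ) and Cook's distance rather than deleting it automatically.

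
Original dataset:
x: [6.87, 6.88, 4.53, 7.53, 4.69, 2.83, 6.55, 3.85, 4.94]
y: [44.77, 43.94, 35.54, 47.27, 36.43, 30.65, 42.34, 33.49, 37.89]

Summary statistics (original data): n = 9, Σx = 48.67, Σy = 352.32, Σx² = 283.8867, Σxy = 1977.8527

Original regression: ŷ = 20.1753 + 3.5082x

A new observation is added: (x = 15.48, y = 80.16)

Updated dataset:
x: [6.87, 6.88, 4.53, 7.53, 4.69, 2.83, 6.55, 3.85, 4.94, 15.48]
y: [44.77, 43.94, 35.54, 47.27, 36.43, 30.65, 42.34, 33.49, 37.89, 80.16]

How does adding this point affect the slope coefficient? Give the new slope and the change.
Adding the point moves β₁ from 3.5082 to 3.9678, i.e. it increases by 0.4596 (+13.1%).

The new point has HIGH LEVERAGE: x = 15.48 is far from the original mean x̄ = 48.67/9 ≈ 5.41 (original range [2.83, 7.53]).

Step 1: Update the sums with the new point (n goes from 9 to 10)
Σx  = 48.67 + 15.48 = 64.15
Σy  = 352.32 + 80.16 = 432.48
Σx² = 283.8867 + 15.48² = 283.8867 + 239.6304 = 523.5171
Σxy = 1977.8527 + 15.48×80.16 = 1977.8527 + 1240.8768 = 3218.7295

Step 2: Recompute the slope with b₁ = (nΣxy − ΣxΣy) / (nΣx² − (Σx)²)
Numerator   = 10×3218.7295 − 64.15×432.48 = 32187.2950 − 27743.5920 = 4443.7030
Denominator = 10×523.5171 − 64.15² = 5235.1710 − 4115.2225 = 1119.9485
b₁(new) = 4443.7030 / 1119.9485 = 3.9678

(Same formula on the original sums: (9×1977.8527 − 48.67×352.32) / (9×283.8867 − 48.67²) = 653.2599 / 186.2114 = 3.5082, matching the given fit.)

Step 3: Change in slope
Δβ₁ = 3.9678 − 3.5082 = +0.4596
Relative change = +0.4596 / 3.5082 × 100% = +13.1%
→ the slope increases when the point is added.

Because the point sits above the extension of the original line at a high-leverage x, it tilts the fit up.
In practice: check such a point for data-entry or measurement error; investigate whether it comes from the same population as the rest of the sample.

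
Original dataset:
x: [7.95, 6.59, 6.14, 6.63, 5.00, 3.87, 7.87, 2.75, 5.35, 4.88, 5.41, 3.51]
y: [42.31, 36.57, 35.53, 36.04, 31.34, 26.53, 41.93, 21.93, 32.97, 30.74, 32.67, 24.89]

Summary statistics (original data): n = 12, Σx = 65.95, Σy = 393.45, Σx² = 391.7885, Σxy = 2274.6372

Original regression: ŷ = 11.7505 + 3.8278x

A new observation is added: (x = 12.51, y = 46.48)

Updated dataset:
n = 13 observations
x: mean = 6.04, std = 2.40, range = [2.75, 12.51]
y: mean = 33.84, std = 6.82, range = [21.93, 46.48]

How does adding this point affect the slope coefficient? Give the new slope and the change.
Adding the point moves β₁ from 3.8278 to 2.6883, i.e. it decreases by 1.1395 (-29.8%).

x = 12.51 lies well outside the original x-range [2.75, 7.95] (x̄ ≈ 5.50), so this observation has high leverage and can move the slope substantially.

Step 1: Update the sums with the new point (n goes from 12 to 13)
Σx  = 65.95 + 12.51 = 78.46
Σy  = 393.45 + 46.48 = 439.93
Σx² = 391.7885 + 12.51² = 391.7885 + 156.5001 = 548.2886
Σxy = 2274.6372 + 12.51×46.48 = 2274.6372 + 581.4648 = 2856.1020

Step 2: Recompute the slope with b₁ = (nΣxy − ΣxΣy) / (nΣx² − (Σx)²)
Numerator   = 13×2856.1020 − 78.46×439.93 = 37129.3260 − 34516.9078 = 2612.4182
Denominator = 13×548.2886 − 78.46² = 7127.7518 − 6155.9716 = 971.7802
b₁(new) = 2612.4182 / 971.7802 = 2.6883

(Same formula on the original sums: (12×2274.6372 − 65.95×393.45) / (12×391.7885 − 65.95²) = 1347.6189 / 352.0595 = 3.8278, matching the given fit.)

Step 3: Change in slope
Δβ₁ = 2.6883 − 3.8278 = -1.1395
Relative change = -1.1395 / 3.8278 × 100% = -29.8%
→ the slope decreases when the point is added.

Because the point sits below the extension of the original line at a high-leverage x, it tilts the fit down.
In practice: check such a point for data-entry or measurement error; refit with and without it and report both if conclusions differ.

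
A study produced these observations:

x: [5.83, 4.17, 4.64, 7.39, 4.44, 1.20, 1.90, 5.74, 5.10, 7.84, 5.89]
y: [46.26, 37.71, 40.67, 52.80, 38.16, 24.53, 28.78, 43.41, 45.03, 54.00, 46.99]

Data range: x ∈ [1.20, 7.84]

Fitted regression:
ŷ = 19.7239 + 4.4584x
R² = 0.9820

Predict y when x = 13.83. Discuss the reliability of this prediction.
ŷ = 81.3836 (extrapolation — x = 13.83 lies outside [1.20, 7.84], so reliability is low).

Prediction calculation:
ŷ = 19.7239 + 4.4584 × 13.83
ŷ = 81.3836

Reliability:
- Data range: x ∈ [1.20, 7.84]
- Prediction point: x = 13.83 is 5.99 units above the observed range → this is EXTRAPOLATION, not interpolation

Why that matters here:
- R² describes fit only over the sampled x values; it says nothing about behaviour beyond them
- The linear relationship may not hold outside the observed range
- Real relationships often flatten, saturate, or turn nonlinear at extremes

Report the number if required, but flag clearly that it is an extrapolation.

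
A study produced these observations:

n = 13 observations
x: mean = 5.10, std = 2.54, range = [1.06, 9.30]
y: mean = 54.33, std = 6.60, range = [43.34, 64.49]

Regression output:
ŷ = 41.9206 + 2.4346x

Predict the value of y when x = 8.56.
ŷ = 62.7608

To predict y for x = 8.56, substitute into the regression equation:

ŷ = 41.9206 + 2.4346 × 8.56
ŷ = 41.9206 + 20.8402
ŷ = 62.7608

This is the fitted mean response at that x — an individual observation would come with a wider prediction interval.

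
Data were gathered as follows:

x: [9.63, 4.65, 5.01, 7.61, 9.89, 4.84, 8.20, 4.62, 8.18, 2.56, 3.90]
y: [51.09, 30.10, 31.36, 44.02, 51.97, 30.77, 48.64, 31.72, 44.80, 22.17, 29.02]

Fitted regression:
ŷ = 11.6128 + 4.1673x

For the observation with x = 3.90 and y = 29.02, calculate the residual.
Residual = 1.1547

The residual is the difference between the actual value and the predicted value:

Residual = y - ŷ

Step 1: Calculate predicted value
ŷ = 11.6128 + 4.1673 × 3.90
ŷ = 27.8653

Step 2: Calculate residual
Residual = 29.02 - 27.8653
Residual = 1.1547

Sign check: y > ŷ, so the point is above the line and the fit underestimates here.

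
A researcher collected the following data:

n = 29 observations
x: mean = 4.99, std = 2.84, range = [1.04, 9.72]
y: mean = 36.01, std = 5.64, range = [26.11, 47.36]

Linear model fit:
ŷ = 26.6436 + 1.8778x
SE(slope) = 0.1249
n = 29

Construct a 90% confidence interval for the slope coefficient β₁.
The 90% CI for β₁ is (1.6651, 2.0905)

Confidence interval for the slope:

The 90% CI for β₁ is: β̂₁ ± t*(α/2, n-2) × SE(β̂₁)

Step 1: Find critical t-value
- Confidence level = 0.9
- Degrees of freedom = n - 2 = 29 - 2 = 27
- t*(α/2, 27) = 1.7033

Step 2: Calculate margin of error
Margin = 1.7033 × 0.1249 = 0.2127

Step 3: Construct interval
CI = 1.8778 ± 0.2127
CI = (1.6651, 2.0905)

Interpretation: intervals built this way capture the true β₁ in 90% of repeated samples; here the plausible range for the per-unit effect of x on y is 1.6651 to 2.0905.
The interval does not include 0, suggesting a significant linear relationship.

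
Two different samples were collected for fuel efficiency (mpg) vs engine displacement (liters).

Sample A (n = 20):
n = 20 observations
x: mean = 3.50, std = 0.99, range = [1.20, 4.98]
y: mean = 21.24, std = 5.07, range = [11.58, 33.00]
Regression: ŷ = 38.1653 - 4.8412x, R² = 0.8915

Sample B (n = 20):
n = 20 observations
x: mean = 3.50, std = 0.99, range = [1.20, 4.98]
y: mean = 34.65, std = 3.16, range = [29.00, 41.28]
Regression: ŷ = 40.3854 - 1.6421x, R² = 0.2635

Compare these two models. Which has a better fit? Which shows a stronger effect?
Model A has the better fit (R² = 0.8915 vs 0.2635). Model A shows the stronger effect (|β₁| = 4.8412 vs 1.6421).

Model Comparison:

Fit — compare R²:
- Model A: R² = 0.8915 → 89.15% of variance in fuel efficiency explained
- Model B: R² = 0.2635 → 26.35% of variance in fuel efficiency explained
- 0.8915 > 0.2635 → Model A has the better fit

Which has the larger per-liter effect? (|β₁|)
- Model A: β₁ = -4.8412 → predicted fuel efficiency falls 4.8412 mpg per additional liter of engine displacement
- Model B: β₁ = -1.6421 → predicted fuel efficiency falls 1.6421 mpg per additional liter of engine displacement
- |-4.8412| > |-1.6421| → Model A shows the stronger marginal effect

Notes:
- The two samples could reflect different populations, time periods, or measurement quality.
- A steeper slope doesn't make a better model if the scatter around the line is large.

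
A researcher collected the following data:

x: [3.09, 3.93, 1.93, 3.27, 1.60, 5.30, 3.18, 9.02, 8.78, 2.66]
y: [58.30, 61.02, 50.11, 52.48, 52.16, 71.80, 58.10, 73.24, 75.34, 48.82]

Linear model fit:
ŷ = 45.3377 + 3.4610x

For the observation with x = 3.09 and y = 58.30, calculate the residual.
Residual = 2.2678

The residual is the difference between the actual value and the predicted value:

Residual = y - ŷ

Step 1: Calculate predicted value
ŷ = 45.3377 + 3.4610 × 3.09
ŷ = 56.0322

Step 2: Calculate residual
Residual = 58.30 - 56.0322
Residual = 2.2678

Interpretation: the model underestimates the actual value by 2.2678 at this point (positive residual → observation lies above the fitted line).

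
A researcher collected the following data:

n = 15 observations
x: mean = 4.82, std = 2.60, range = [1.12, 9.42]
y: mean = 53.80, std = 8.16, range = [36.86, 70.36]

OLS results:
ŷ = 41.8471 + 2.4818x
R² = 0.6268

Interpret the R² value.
About 62.68% of the variability in y is accounted for by the regression on x (R² = 0.6268) — a moderate linear fit.

R² (coefficient of determination) measures the proportion of variance in y explained by the regression model.

Here R² = 0.6268:
- Explained: 62.68% of the variation in y
- Unexplained (residual): 100% − 62.68% = 37.32%
- Rule of thumb (below 0.3 weak; 0.3 to below 0.7 moderate; 0.7 and above strong) → moderate

Calculation: R² = 1 − (SS_res / SS_tot), where SS_res is the sum of squared residuals and SS_tot the total sum of squares.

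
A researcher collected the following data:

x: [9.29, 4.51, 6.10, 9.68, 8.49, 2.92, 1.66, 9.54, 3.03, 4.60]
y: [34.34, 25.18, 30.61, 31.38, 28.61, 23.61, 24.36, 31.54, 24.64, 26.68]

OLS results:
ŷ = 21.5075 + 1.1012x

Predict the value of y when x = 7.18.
ŷ = 29.4141

Plug x = 7.18 into the fitted line:

ŷ = 21.5075 + 1.1012 × 7.18
ŷ = 21.5075 + 7.9066
ŷ = 29.4141

This is a point prediction; actual observations scatter around it by roughly the residual standard deviation.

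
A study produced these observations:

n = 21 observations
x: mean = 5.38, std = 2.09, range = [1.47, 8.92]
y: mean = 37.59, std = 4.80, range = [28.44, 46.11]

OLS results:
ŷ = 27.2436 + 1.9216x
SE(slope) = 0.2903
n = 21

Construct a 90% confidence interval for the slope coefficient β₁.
The 90% CI for β₁ is (1.4196, 2.4236)

Confidence interval for the slope:

The 90% CI for β₁ is: β̂₁ ± t*(α/2, n-2) × SE(β̂₁)

Step 1: Find critical t-value
- Confidence level = 0.9
- Degrees of freedom = n - 2 = 21 - 2 = 19
- t*(α/2, 19) = 1.7291

Step 2: Calculate margin of error
Margin = 1.7291 × 0.2903 = 0.5020

Step 3: Construct interval
CI = 1.9216 ± 0.5020
CI = (1.4196, 2.4236)

Interpretation: We are 90% confident that the true slope β₁ lies between 1.4196 and 2.4236.
Since 0 is outside the interval, a two-sided test at α = 0.10 would reject H₀: β₁ = 0.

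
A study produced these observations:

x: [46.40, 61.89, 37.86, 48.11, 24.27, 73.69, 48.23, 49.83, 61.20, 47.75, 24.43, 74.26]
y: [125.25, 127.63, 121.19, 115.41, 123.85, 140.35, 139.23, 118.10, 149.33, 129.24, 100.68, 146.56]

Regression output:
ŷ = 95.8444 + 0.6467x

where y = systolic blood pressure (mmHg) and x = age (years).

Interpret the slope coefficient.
An increase of one year in age is associated with a 0.6467 mmHg increase in predicted blood pressure.

The slope β₁ = 0.6467 gives the rate at which the fitted blood pressure changes with age.

Interpretation:
- Age up by 1 year → predicted blood pressure increases by 0.6467 mmHg
- This is a linear approximation: the same per-unit change is assumed across the whole observed x range
- The sign (+) gives the direction; the magnitude 0.6467 gives the size of the effect per year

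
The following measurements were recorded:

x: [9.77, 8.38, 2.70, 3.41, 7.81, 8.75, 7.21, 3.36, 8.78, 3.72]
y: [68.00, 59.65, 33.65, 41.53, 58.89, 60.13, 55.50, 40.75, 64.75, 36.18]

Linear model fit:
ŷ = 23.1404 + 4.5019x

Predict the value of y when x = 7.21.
ŷ = 55.5991

To predict y for x = 7.21, substitute into the regression equation:

ŷ = 23.1404 + 4.5019 × 7.21
ŷ = 23.1404 + 32.4587
ŷ = 55.5991

This is the fitted mean response at that x — an individual observation would come with a wider prediction interval.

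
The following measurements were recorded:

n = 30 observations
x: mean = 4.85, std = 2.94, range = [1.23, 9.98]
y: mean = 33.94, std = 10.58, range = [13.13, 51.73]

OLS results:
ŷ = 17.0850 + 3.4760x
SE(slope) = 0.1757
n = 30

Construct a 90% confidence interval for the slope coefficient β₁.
The 90% CI for β₁ is (3.1771, 3.7749)

Confidence interval for the slope:

The 90% CI for β₁ is: β̂₁ ± t*(α/2, n-2) × SE(β̂₁)

Step 1: Find critical t-value
- Confidence level = 0.9
- Degrees of freedom = n - 2 = 30 - 2 = 28
- t*(α/2, 28) = 1.7011

Step 2: Calculate margin of error
Margin = 1.7011 × 0.1757 = 0.2989

Step 3: Construct interval
CI = 3.4760 ± 0.2989
CI = (3.1771, 3.7749)

Interpretation: intervals built this way capture the true β₁ in 90% of repeated samples; here the plausible range for the per-unit effect of x on y is 3.1771 to 3.7749.
The interval does not include 0, suggesting a significant linear relationship.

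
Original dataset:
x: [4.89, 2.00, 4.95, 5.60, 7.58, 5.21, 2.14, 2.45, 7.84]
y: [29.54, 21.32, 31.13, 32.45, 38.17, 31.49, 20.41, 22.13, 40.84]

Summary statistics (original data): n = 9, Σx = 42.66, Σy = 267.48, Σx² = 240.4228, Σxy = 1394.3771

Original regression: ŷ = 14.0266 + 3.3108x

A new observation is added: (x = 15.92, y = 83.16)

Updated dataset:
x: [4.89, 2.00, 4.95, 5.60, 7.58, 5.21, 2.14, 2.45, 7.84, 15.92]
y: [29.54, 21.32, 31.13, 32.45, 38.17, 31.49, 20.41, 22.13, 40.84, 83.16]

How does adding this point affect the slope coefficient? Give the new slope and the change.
New slope β₁ = 4.4074 versus 3.3108 before: a change of +1.0966 (+33.1%).

x = 15.92 lies well outside the original x-range [2.00, 7.84] (x̄ ≈ 4.74), so this observation has high leverage and can move the slope substantially.

Step 1: Update the sums with the new point (n goes from 9 to 10)
Σx  = 42.66 + 15.92 = 58.58
Σy  = 267.48 + 83.16 = 350.64
Σx² = 240.4228 + 15.92² = 240.4228 + 253.4464 = 493.8692
Σxy = 1394.3771 + 15.92×83.16 = 1394.3771 + 1323.9072 = 2718.2843

Step 2: Recompute the slope with b₁ = (nΣxy − ΣxΣy) / (nΣx² − (Σx)²)
Numerator   = 10×2718.2843 − 58.58×350.64 = 27182.8430 − 20540.4912 = 6642.3518
Denominator = 10×493.8692 − 58.58² = 4938.6920 − 3431.6164 = 1507.0756
b₁(new) = 6642.3518 / 1507.0756 = 4.4074

(Same formula on the original sums: (9×1394.3771 − 42.66×267.48) / (9×240.4228 − 42.66²) = 1138.6971 / 343.9296 = 3.3108, matching the given fit.)

Step 3: Change in slope
Δβ₁ = 4.4074 − 3.3108 = +1.0966
Relative change = +1.0966 / 3.3108 × 100% = +33.1%
→ the slope increases when the point is added.

Because the point sits above the extension of the original line at a high-leverage x, it tilts the fit up.
In practice: investigate whether it comes from the same population as the rest of the sample.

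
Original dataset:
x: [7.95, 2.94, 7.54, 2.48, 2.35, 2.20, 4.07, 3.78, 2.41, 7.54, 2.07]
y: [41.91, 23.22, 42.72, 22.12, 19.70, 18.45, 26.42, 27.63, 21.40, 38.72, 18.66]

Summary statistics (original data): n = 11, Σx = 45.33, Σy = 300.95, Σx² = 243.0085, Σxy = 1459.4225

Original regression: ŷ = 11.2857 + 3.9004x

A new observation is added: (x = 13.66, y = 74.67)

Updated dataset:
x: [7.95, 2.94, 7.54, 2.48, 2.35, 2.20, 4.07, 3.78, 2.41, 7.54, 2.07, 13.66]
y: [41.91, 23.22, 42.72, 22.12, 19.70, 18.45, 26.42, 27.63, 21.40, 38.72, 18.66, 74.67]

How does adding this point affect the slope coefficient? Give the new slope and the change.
New slope β₁ = 4.5333 versus 3.9004 before: a change of +0.6329 (+16.2%).

x = 13.66 lies well outside the original x-range [2.07, 7.95] (x̄ ≈ 4.12), so this observation has high leverage and can move the slope substantially.

Step 1: Update the sums with the new point (n goes from 11 to 12)
Σx  = 45.33 + 13.66 = 58.99
Σy  = 300.95 + 74.67 = 375.62
Σx² = 243.0085 + 13.66² = 243.0085 + 186.5956 = 429.6041
Σxy = 1459.4225 + 13.66×74.67 = 1459.4225 + 1019.9922 = 2479.4147

Step 2: Recompute the slope with b₁ = (nΣxy − ΣxΣy) / (nΣx² − (Σx)²)
Numerator   = 12×2479.4147 − 58.99×375.62 = 29752.9764 − 22157.8238 = 7595.1526
Denominator = 12×429.6041 − 58.99² = 5155.2492 − 3479.8201 = 1675.4291
b₁(new) = 7595.1526 / 1675.4291 = 4.5333

(Same formula on the original sums: (11×1459.4225 − 45.33×300.95) / (11×243.0085 − 45.33²) = 2411.5840 / 618.2846 = 3.9004, matching the given fit.)

Step 3: Change in slope
Δβ₁ = 4.5333 − 3.9004 = +0.6329
Relative change = +0.6329 / 3.9004 × 100% = +16.2%
→ the slope increases when the point is added.

Because the point sits above the extension of the original line at a high-leverage x, it tilts the fit up.
In practice: check such a point for data-entry or measurement error.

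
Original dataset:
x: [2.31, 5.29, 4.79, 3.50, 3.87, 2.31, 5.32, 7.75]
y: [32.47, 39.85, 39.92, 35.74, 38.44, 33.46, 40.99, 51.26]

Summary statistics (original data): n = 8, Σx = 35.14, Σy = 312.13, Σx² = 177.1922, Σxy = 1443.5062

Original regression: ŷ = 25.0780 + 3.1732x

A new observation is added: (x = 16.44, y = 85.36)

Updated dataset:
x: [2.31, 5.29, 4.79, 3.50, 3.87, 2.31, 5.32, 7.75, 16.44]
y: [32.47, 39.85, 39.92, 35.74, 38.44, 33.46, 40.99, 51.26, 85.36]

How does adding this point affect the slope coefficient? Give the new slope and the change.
The slope changes from 3.1732 to 3.7454 (change of +0.5722, or +18.0%).

x = 16.44 lies well outside the original x-range [2.31, 7.75] (x̄ ≈ 4.39), so this observation has high leverage and can move the slope substantially.

Step 1: Update the sums with the new point (n goes from 8 to 9)
Σx  = 35.14 + 16.44 = 51.58
Σy  = 312.13 + 85.36 = 397.49
Σx² = 177.1922 + 16.44² = 177.1922 + 270.2736 = 447.4658
Σxy = 1443.5062 + 16.44×85.36 = 1443.5062 + 1403.3184 = 2846.8246

Step 2: Recompute the slope with b₁ = (nΣxy − ΣxΣy) / (nΣx² − (Σx)²)
Numerator   = 9×2846.8246 − 51.58×397.49 = 25621.4214 − 20502.5342 = 5118.8872
Denominator = 9×447.4658 − 51.58² = 4027.1922 − 2660.4964 = 1366.6958
b₁(new) = 5118.8872 / 1366.6958 = 3.7454

(Same formula on the original sums: (8×1443.5062 − 35.14×312.13) / (8×177.1922 − 35.14²) = 579.8014 / 182.7180 = 3.1732, matching the given fit.)

Step 3: Change in slope
Δβ₁ = 3.7454 − 3.1732 = +0.5722
Relative change = +0.5722 / 3.1732 × 100% = +18.0%
→ the slope increases when the point is added.

Because the point sits above the extension of the original line at a high-leverage x, it tilts the fit up.
In practice: check such a point for data-entry or measurement error.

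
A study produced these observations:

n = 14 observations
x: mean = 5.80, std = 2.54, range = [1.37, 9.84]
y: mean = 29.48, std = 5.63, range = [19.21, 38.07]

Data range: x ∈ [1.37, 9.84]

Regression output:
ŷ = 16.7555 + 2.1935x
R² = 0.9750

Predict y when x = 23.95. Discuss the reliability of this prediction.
The equation gives ŷ = 69.2898; however x = 23.95 is 14.11 units above the observed range, so this extrapolated value should not be trusted.

Prediction calculation:
ŷ = 16.7555 + 2.1935 × 23.95
ŷ = 69.2898

Reliability:
- Data range: x ∈ [1.37, 9.84]
- Prediction point: x = 23.95 is 14.11 units above the observed range → this is EXTRAPOLATION, not interpolation

Why that matters here:
- R² describes fit only over the sampled x values; it says nothing about behaviour beyond them
- There are no observations near this x to validate the fitted line there
- The linear relationship may not hold outside the observed range

Report the number if required, but flag clearly that it is an extrapolation.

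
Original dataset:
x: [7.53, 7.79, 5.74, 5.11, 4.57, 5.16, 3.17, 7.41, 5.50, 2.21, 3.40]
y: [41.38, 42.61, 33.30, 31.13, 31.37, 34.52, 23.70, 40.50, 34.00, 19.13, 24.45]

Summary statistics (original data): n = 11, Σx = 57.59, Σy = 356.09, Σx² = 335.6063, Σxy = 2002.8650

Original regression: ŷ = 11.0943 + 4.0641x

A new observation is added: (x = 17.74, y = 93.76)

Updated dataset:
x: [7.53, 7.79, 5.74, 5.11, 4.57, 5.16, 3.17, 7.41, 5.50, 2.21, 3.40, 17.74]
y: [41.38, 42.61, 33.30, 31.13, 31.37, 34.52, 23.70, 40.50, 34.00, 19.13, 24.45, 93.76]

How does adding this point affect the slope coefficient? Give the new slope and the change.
New slope β₁ = 4.7469 versus 4.0641 before: a change of +0.6828 (+16.8%).

x = 17.74 lies well outside the original x-range [2.21, 7.79] (x̄ ≈ 5.24), so this observation has high leverage and can move the slope substantially.

Step 1: Update the sums with the new point (n goes from 11 to 12)
Σx  = 57.59 + 17.74 = 75.33
Σy  = 356.09 + 93.76 = 449.85
Σx² = 335.6063 + 17.74² = 335.6063 + 314.7076 = 650.3139
Σxy = 2002.8650 + 17.74×93.76 = 2002.8650 + 1663.3024 = 3666.1674

Step 2: Recompute the slope with b₁ = (nΣxy − ΣxΣy) / (nΣx² − (Σx)²)
Numerator   = 12×3666.1674 − 75.33×449.85 = 43994.0088 − 33887.2005 = 10106.8083
Denominator = 12×650.3139 − 75.33² = 7803.7668 − 5674.6089 = 2129.1579
b₁(new) = 10106.8083 / 2129.1579 = 4.7469

(Same formula on the original sums: (11×2002.8650 − 57.59×356.09) / (11×335.6063 − 57.59²) = 1524.2919 / 375.0612 = 4.0641, matching the given fit.)

Step 3: Change in slope
Δβ₁ = 4.7469 − 4.0641 = +0.6828
Relative change = +0.6828 / 4.0641 × 100% = +16.8%
→ the slope increases when the point is added.

Because the point sits above the extension of the original line at a high-leverage x, it tilts the fit up.
In practice: investigate whether it comes from the same population as the rest of the sample.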